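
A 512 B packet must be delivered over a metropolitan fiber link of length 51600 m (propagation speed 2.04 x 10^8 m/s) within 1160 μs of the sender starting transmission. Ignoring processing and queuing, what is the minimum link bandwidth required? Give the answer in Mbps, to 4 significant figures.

4.516 Mbps

L = 4096 bits.
Propagation delay = 51600 / 204000000 = 252.941 μs.
Transmission budget = 1160 − 252.941 = 907.059 μs.
R ≥ L / t_tx = 4096 bits / 0.000907059 s = 4.516 Mbps.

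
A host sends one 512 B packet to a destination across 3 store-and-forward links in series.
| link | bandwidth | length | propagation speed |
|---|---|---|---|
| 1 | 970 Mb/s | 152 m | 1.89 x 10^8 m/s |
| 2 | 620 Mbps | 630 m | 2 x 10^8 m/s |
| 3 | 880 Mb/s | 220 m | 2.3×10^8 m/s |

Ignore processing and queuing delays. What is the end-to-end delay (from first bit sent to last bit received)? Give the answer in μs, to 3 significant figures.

20.4 μs

L = 512 × 8 = 4096 bits.
Transmission delays (L/R per hop): 4.22268, 6.60645, 4.65455 μs; sum = 15.4837 μs.
Propagation delays (d/s per hop): 0.804233, 3.15, 0.956522 μs; sum = 4.91075 μs.
End-to-end = 20.4 μs.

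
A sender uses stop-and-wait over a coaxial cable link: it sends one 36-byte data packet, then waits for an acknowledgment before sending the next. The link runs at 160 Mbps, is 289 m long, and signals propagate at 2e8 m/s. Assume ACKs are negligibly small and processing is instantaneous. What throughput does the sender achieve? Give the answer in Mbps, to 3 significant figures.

t_tx = L/R = 288/160000000 = 1.8e-06 s.
t_prop = 289/200000000 = 1.445e-06 s; RTT = 2.89e-06 s.
Cycle = t_tx + RTT = 4.69e-06 s.
Throughput = L / cycle = 288 / 4.69e-06 = 61.4 Mbps.

61.4 Mbps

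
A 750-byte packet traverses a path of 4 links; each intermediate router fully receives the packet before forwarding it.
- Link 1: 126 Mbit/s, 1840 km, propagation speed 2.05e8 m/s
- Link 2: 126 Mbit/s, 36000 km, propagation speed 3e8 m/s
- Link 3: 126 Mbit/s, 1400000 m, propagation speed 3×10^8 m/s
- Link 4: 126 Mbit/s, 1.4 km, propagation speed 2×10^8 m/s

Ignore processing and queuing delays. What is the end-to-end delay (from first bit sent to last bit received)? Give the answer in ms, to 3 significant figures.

L = 750 × 8 = 6000 bits.
Transmission delay per hop = L/R = 6000/126000000 = 0.047619 ms; 4 hops → 0.190476 ms.
Propagation delays (d/s per hop): 8.97561, 120, 4.66667, 0.007 ms; sum = 133.649 ms.
End-to-end = 134 ms.

134 ms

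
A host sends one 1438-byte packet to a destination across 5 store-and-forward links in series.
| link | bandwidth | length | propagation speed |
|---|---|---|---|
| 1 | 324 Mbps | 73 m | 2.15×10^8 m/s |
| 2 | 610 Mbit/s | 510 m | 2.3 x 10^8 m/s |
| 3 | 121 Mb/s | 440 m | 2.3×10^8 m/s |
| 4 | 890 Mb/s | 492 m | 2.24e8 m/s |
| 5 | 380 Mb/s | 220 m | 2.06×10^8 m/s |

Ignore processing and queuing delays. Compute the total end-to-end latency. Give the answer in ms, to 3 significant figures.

L = 1438 × 8 = 11504 bits.
Transmission delays (L/R per hop): 0.0355062, 0.018859, 0.0950744, 0.0129258, 0.0302737 ms; sum = 0.192639 ms.
Propagation delays (d/s per hop): 0.000339535, 0.00221739, 0.00191304, 0.00219643, 0.00106796 ms; sum = 0.00773436 ms.
End-to-end = 0.200 ms.

0.200 ms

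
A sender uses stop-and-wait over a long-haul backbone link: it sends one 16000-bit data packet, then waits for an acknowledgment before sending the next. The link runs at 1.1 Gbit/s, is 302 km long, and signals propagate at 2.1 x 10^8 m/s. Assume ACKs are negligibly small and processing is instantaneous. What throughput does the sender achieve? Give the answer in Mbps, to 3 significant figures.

5.53 Mbps

t_tx = L/R = 16000/1100000000 = 1.45455e-05 s.
t_prop = 302000/210000000 = 0.0014381 s; RTT = 0.00287619 s.
Cycle = t_tx + RTT = 0.00289074 s.
Throughput = L / cycle = 16000 / 0.00289074 = 5.53 Mbps.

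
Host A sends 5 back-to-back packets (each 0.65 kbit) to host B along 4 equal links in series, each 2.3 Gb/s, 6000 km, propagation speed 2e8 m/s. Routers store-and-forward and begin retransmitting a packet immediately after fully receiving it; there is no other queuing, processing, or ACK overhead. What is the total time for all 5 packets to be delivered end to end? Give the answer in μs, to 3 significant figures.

Per-hop transmission t_tx = L/R = 650/2300000000 = 0.282609 μs.
Per-hop propagation t_prop = 6000000/200000000 = 30000 μs.
Pipeline fill: first packet needs 4·t_tx to clear all hops; remaining 4 packets each add one t_tx.
Total = (4+5-1)·t_tx + 4·t_prop = 8·0.282609 + 4·30000 = 120000 μs.

120000 μs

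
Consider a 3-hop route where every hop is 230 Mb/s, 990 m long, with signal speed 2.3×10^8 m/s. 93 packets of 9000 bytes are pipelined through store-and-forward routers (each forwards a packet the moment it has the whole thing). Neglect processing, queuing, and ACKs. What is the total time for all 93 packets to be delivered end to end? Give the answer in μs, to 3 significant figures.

Per-hop transmission t_tx = L/R = 72000/230000000 = 313.043 μs.
Per-hop propagation t_prop = 990/2.3e+08 = 4.30435 μs.
Pipeline fill: first packet needs 3·t_tx to clear all hops; remaining 92 packets each add one t_tx.
Total = (3+93-1)·t_tx + 3·t_prop = 95·313.043 + 3·4.30435 = 29800 μs.

29800 μs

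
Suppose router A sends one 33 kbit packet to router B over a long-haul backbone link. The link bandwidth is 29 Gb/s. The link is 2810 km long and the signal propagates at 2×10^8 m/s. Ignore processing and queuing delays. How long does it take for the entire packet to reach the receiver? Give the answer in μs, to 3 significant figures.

14100 μs

L = 33000 bits.
Transmission delay = L/R = 33000 / 29000000000 = 1.13793 μs.
Propagation delay = d/s = 2810000 m / 200000000 m/s = 14050 μs.
Total = 14100 μs.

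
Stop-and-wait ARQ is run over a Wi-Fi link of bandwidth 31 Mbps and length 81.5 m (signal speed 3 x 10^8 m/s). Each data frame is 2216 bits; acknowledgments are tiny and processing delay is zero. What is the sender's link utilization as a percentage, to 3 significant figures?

t_tx = L/R = 2216/31000000 = 7.14839e-05 s.
t_prop = 81.5/300000000 = 2.71667e-07 s; RTT = 5.43333e-07 s.
Cycle = t_tx + RTT = 7.20272e-05 s.
Utilization = t_tx / cycle = 7.14839e-05/7.20272e-05 = 99.2 %.

99.2 %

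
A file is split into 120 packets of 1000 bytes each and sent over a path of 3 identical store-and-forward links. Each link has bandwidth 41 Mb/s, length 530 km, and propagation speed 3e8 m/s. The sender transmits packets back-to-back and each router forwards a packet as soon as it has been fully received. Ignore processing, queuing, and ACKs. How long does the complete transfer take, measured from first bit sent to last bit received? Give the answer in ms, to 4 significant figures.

Per-hop transmission t_tx = L/R = 8000/41000000 = 0.195122 ms.
Per-hop propagation t_prop = 530000/300000000 = 1.76667 ms.
Pipeline fill: first packet needs 3·t_tx to clear all hops; remaining 119 packets each add one t_tx.
Total = (3+120-1)·t_tx + 3·t_prop = 122·0.195122 + 3·1.76667 = 29.10 ms.

29.10 ms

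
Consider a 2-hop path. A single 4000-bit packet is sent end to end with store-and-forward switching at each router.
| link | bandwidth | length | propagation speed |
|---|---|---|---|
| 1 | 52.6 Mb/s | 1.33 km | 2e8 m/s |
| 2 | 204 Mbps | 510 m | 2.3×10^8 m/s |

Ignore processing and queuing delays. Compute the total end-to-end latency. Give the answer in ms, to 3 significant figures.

0.105 ms

Transmission delays (L/R per hop): 0.0760456, 0.0196078 ms; sum = 0.0956535 ms.
Propagation delays (d/s per hop): 0.00665, 0.00221739 ms; sum = 0.00886739 ms.
End-to-end = 0.105 ms.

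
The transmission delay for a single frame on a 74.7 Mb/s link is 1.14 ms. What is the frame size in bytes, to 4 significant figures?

L = R × t_tx = 74700000 b/s × 0.00114 s = 85158 bits.
In bytes: 85158 / 8 = 10640 bytes.

10640 bytes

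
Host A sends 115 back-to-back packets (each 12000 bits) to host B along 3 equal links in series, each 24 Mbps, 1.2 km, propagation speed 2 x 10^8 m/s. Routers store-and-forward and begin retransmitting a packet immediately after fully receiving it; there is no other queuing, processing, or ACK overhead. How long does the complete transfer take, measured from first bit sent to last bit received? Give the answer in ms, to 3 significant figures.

58.5 ms

Per-hop transmission t_tx = L/R = 12000/24000000 = 0.5 ms.
Per-hop propagation t_prop = 1200/200000000 = 0.006 ms.
Pipeline fill: first packet needs 3·t_tx to clear all hops; remaining 114 packets each add one t_tx.
Total = (3+115-1)·t_tx + 3·t_prop = 117·0.5 + 3·0.006 = 58.5 ms.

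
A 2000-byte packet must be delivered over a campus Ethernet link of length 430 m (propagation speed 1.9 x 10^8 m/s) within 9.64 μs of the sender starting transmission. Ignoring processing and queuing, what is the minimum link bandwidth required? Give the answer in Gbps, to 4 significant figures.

L = 16000 bits.
Propagation delay = 430 / 190000000 = 2.26316 μs.
Transmission budget = 9.64 − 2.26316 = 7.37684 μs.
R ≥ L / t_tx = 16000 bits / 7.37684e-06 s = 2.169 Gbps.

2.169 Gbps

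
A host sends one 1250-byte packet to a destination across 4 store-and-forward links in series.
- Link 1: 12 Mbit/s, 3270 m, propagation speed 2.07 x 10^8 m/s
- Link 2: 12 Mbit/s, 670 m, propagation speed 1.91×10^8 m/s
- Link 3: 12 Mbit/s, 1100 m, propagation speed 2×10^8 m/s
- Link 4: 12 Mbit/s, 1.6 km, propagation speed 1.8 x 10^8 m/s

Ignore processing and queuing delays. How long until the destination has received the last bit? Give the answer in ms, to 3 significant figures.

L = 1250 × 8 = 10000 bits.
Transmission delay per hop = L/R = 10000/12000000 = 0.833333 ms; 4 hops → 3.33333 ms.
Propagation delays (d/s per hop): 0.0157971, 0.00350785, 0.0055, 0.00888889 ms; sum = 0.0336938 ms.
End-to-end = 3.37 ms.

3.37 ms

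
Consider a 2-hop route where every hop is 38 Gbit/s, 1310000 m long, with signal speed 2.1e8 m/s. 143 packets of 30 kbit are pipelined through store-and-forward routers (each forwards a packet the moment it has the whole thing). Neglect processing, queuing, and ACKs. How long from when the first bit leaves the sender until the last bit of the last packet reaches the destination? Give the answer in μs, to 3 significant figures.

Per-hop transmission t_tx = L/R = 30000/38000000000 = 0.789474 μs.
Per-hop propagation t_prop = 1310000/210000000 = 6238.1 μs.
Pipeline fill: first packet needs 2·t_tx to clear all hops; remaining 142 packets each add one t_tx.
Total = (2+143-1)·t_tx + 2·t_prop = 144·0.789474 + 2·6238.1 = 12600 μs.

12600 μs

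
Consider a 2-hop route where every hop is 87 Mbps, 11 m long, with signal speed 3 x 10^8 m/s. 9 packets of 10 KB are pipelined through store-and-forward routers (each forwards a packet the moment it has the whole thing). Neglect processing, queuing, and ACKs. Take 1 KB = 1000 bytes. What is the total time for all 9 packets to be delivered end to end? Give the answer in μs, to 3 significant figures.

Per-hop transmission t_tx = L/R = 80000/87000000 = 919.54 μs.
Per-hop propagation t_prop = 11/300000000 = 0.0366667 μs.
Pipeline fill: first packet needs 2·t_tx to clear all hops; remaining 8 packets each add one t_tx.
Total = (2+9-1)·t_tx + 2·t_prop = 10·919.54 + 2·0.0366667 = 9200 μs.

9200 μs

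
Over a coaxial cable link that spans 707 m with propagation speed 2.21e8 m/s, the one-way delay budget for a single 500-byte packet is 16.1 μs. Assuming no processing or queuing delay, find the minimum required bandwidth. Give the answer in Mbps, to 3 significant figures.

L = 4000 bits.
Propagation delay = 707 / 221000000 = 3.1991 μs.
Transmission budget = 16.1 − 3.1991 = 12.9009 μs.
R ≥ L / t_tx = 4000 bits / 1.29009e-05 s = 310 Mbps.

310 Mbps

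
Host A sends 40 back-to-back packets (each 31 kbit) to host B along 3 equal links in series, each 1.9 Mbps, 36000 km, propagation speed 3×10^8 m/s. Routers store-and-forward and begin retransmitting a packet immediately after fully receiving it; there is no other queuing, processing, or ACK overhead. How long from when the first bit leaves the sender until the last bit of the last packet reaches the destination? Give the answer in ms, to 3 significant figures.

Per-hop transmission t_tx = L/R = 31000/1900000 = 16.3158 ms.
Per-hop propagation t_prop = 36000000/300000000 = 120 ms.
Pipeline fill: first packet needs 3·t_tx to clear all hops; remaining 39 packets each add one t_tx.
Total = (3+40-1)·t_tx + 3·t_prop = 42·16.3158 + 3·120 = 1050 ms.

1050 ms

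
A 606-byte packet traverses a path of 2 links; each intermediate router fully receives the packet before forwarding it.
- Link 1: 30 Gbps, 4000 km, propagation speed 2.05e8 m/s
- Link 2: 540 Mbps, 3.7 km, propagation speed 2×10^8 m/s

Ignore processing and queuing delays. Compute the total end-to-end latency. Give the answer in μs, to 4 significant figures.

19540 μs

L = 606 × 8 = 4848 bits.
Transmission delays (L/R per hop): 0.1616, 8.97778 μs; sum = 9.13938 μs.
Propagation delays (d/s per hop): 19512.2, 18.5 μs; sum = 19530.7 μs.
End-to-end = 19540 μs.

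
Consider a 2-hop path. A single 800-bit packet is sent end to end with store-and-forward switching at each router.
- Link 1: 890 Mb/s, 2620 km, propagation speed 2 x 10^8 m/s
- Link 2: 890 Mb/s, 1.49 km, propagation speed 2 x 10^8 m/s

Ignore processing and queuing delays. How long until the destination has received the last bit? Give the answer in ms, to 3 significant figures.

Transmission delay per hop = L/R = 800/890000000 = 0.000898876 ms; 2 hops → 0.00179775 ms.
Propagation delays (d/s per hop): 13.1, 0.00745 ms; sum = 13.1075 ms.
End-to-end = 13.1 ms.

13.1 ms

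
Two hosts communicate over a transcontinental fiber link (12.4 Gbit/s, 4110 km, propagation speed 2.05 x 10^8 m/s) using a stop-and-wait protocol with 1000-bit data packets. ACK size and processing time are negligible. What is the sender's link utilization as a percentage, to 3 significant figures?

t_tx = L/R = 1000/12400000000 = 8.06452e-08 s.
t_prop = 4110000/2.05e+08 = 0.0200488 s; RTT = 0.0400976 s.
Cycle = t_tx + RTT = 0.0400976 s.
Utilization = t_tx / cycle = 8.06452e-08/0.0400976 = 0.000201 %.

0.000201 %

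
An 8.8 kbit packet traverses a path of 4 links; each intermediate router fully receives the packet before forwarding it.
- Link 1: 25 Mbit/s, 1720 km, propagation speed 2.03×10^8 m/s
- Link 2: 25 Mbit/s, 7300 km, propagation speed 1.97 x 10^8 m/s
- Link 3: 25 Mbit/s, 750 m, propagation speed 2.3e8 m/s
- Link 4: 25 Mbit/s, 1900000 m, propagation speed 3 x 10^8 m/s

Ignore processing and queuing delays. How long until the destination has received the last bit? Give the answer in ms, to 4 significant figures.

53.27 ms

L = 8800 bits.
Transmission delay per hop = L/R = 8800/25000000 = 0.352 ms; 4 hops → 1.408 ms.
Propagation delays (d/s per hop): 8.47291, 37.0558, 0.00326087, 6.33333 ms; sum = 51.8653 ms.
End-to-end = 53.27 ms.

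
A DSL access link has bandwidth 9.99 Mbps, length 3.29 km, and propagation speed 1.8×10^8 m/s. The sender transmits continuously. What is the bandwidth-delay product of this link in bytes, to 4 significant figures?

22.82 bytes

Propagation delay = 3290 / 180000000 = 1.82778e-05 s.
BDP = R × t_prop = 9990000 × 1.82778e-05 = 182.595 bits.
In bytes: 182.595/8 = 22.82 bytes.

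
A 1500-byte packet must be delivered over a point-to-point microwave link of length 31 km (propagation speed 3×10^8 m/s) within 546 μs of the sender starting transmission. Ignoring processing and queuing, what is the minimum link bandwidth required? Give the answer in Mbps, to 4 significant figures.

27.11 Mbps

L = 12000 bits.
Propagation delay = 31000 / 300000000 = 103.333 μs.
Transmission budget = 546 − 103.333 = 442.667 μs.
R ≥ L / t_tx = 12000 bits / 0.000442667 s = 27.11 Mbps.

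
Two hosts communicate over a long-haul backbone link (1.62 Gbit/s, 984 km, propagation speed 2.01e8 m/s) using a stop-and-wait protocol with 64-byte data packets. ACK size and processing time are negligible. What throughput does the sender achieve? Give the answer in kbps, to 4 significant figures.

t_tx = L/R = 512/1620000000 = 3.16049e-07 s.
t_prop = 984000/2.01e+08 = 0.00489552 s; RTT = 0.00979104 s.
Cycle = t_tx + RTT = 0.00979136 s.
Throughput = L / cycle = 512 / 0.00979136 = 52.29 kbps.

52.29 kbps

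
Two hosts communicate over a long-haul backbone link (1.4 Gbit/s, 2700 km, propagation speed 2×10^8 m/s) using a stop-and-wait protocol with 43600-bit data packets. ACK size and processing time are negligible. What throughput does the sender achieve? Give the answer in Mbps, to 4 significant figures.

1.613 Mbps

t_tx = L/R = 43600/1400000000 = 3.11429e-05 s.
t_prop = 2700000/200000000 = 0.0135 s; RTT = 0.027 s.
Cycle = t_tx + RTT = 0.0270311 s.
Throughput = L / cycle = 43600 / 0.0270311 = 1.613 Mbps.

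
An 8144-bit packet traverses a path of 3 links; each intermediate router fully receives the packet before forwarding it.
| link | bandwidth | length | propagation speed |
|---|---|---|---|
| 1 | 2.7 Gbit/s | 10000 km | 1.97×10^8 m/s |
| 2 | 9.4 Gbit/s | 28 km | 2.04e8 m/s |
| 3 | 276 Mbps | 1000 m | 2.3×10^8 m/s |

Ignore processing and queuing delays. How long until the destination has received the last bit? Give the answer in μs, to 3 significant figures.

Transmission delays (L/R per hop): 3.0163, 0.866383, 29.5072 μs; sum = 33.3899 μs.
Propagation delays (d/s per hop): 50761.4, 137.255, 4.34783 μs; sum = 50903 μs.
End-to-end = 50900 μs.

50900 μs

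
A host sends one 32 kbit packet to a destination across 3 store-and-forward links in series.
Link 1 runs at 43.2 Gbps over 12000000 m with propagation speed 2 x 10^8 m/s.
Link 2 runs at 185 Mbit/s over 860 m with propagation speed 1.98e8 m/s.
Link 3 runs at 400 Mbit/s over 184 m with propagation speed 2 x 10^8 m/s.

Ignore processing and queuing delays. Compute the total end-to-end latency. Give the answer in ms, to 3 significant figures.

60.3 ms

L = 32000 bits.
Transmission delays (L/R per hop): 0.000740741, 0.172973, 0.08 ms; sum = 0.253714 ms.
Propagation delays (d/s per hop): 60, 0.00434343, 0.00092 ms; sum = 60.0053 ms.
End-to-end = 60.3 ms.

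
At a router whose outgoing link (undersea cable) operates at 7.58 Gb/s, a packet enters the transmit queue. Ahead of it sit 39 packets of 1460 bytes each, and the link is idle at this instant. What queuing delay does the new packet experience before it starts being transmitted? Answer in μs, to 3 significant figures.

Each queued packet: L/R = 11680/7580000000 = 1.5409 μs.
39 queued → 60.095 μs.
Queuing delay = 60.1 μs.

60.1 μs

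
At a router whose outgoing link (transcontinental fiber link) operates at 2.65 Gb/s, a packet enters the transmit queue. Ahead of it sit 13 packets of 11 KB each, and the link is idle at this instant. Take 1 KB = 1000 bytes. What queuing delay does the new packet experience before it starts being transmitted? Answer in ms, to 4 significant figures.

Each queued packet: L/R = 88000/2650000000 = 0.0332075 ms.
13 queued → 0.431698 ms.
Queuing delay = 0.4317 ms.

0.4317 ms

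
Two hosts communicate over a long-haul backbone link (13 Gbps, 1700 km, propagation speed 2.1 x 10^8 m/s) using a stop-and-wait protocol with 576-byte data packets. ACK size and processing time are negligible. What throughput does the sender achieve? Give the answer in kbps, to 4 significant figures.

t_tx = L/R = 4608/13000000000 = 3.54462e-07 s.
t_prop = 1700000/210000000 = 0.00809524 s; RTT = 0.0161905 s.
Cycle = t_tx + RTT = 0.0161908 s.
Throughput = L / cycle = 4608 / 0.0161908 = 284.6 kbps.

284.6 kbps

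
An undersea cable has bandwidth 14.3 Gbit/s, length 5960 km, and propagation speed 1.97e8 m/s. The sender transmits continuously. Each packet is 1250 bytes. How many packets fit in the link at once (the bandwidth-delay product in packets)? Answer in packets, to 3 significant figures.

Propagation delay = 5960000 / 197000000 = 0.0302538 s.
BDP = R × t_prop = 14300000000 × 0.0302538 = 432629000 bits.
In packets of 10000 bits: 43300 packets.

43300 packets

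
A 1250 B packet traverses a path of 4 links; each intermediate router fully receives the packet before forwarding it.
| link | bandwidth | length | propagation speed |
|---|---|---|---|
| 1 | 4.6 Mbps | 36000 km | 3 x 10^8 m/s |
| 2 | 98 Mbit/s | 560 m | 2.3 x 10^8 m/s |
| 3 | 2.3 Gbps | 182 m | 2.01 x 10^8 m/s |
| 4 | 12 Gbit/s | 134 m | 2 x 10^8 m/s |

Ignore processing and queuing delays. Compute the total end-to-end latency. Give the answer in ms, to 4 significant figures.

L = 1250 × 8 = 10000 bits.
Transmission delays (L/R per hop): 2.17391, 0.102041, 0.00434783, 0.000833333 ms; sum = 2.28114 ms.
Propagation delays (d/s per hop): 120, 0.00243478, 0.000905473, 0.00067 ms; sum = 120.004 ms.
End-to-end = 122.3 ms.

122.3 ms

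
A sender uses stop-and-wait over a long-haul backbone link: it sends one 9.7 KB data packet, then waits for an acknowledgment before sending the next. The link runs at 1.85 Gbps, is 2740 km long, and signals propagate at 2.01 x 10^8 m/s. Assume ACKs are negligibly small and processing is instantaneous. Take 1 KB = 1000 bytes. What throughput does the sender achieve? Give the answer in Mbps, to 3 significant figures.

2.84 Mbps

t_tx = L/R = 77600/1850000000 = 4.19459e-05 s.
t_prop = 2740000/2.01e+08 = 0.0136318 s; RTT = 0.0272637 s.
Cycle = t_tx + RTT = 0.0273056 s.
Throughput = L / cycle = 77600 / 0.0273056 = 2.84 Mbps.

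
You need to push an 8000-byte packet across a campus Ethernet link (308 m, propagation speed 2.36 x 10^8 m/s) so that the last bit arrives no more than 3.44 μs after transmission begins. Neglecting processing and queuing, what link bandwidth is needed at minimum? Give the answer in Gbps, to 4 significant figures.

L = 64000 bits.
Propagation delay = 308 / 236000000 = 1.30508 μs.
Transmission budget = 3.44 − 1.30508 = 2.13492 μs.
R ≥ L / t_tx = 64000 bits / 2.13492e-06 s = 29.98 Gbps.

29.98 Gbps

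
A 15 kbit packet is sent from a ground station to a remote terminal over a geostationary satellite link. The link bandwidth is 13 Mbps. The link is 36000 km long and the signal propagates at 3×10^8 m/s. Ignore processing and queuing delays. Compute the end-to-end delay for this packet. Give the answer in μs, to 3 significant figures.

L = 15000 bits.
Transmission delay = L/R = 15000 / 13000000 = 1153.85 μs.
Propagation delay = d/s = 36000000 m / 300000000 m/s = 120000 μs.
Total = 121000 μs.

121000 μs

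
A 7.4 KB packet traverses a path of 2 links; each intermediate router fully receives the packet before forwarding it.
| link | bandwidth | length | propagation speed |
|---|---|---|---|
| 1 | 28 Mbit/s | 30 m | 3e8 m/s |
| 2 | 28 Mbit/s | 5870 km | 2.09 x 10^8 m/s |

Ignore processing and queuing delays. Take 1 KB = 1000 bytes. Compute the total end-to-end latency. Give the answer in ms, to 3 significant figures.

32.3 ms

L = 59200 bits.
Transmission delay per hop = L/R = 59200/28000000 = 2.11429 ms; 2 hops → 4.22857 ms.
Propagation delays (d/s per hop): 0.0001, 28.0861 ms; sum = 28.0862 ms.
End-to-end = 32.3 ms.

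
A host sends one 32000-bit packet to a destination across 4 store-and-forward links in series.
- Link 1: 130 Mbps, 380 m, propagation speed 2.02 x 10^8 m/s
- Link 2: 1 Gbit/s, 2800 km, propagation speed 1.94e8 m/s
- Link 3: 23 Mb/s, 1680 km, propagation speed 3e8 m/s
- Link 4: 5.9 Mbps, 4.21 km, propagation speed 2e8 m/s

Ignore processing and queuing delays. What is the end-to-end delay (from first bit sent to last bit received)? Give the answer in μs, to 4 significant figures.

27150 μs

Transmission delays (L/R per hop): 246.154, 32, 1391.3, 5423.73 μs; sum = 7093.19 μs.
Propagation delays (d/s per hop): 1.88119, 14433, 5600, 21.05 μs; sum = 20055.9 μs.
End-to-end = 27150 μs.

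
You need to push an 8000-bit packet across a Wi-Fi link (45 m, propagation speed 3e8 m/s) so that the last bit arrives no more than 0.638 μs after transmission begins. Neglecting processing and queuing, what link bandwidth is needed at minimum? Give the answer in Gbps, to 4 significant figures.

Propagation delay = 45 / 300000000 = 0.15 μs.
Transmission budget = 0.638 − 0.15 = 0.488 μs.
R ≥ L / t_tx = 8000 bits / 4.88e-07 s = 16.39 Gbps.

16.39 Gbps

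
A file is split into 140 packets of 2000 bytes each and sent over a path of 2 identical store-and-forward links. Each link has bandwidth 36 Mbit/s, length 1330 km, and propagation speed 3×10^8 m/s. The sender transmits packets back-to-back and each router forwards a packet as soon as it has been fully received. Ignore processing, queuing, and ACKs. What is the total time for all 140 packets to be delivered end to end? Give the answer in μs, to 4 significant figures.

Per-hop transmission t_tx = L/R = 16000/36000000 = 444.444 μs.
Per-hop propagation t_prop = 1330000/300000000 = 4433.33 μs.
Pipeline fill: first packet needs 2·t_tx to clear all hops; remaining 139 packets each add one t_tx.
Total = (2+140-1)·t_tx + 2·t_prop = 141·444.444 + 2·4433.33 = 71530 μs.

71530 μs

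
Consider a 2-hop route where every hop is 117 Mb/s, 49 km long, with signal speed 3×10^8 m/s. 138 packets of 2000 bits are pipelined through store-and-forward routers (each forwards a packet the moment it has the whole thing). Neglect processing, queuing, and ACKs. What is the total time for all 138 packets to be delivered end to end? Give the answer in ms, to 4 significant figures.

Per-hop transmission t_tx = L/R = 2000/117000000 = 0.017094 ms.
Per-hop propagation t_prop = 49000/300000000 = 0.163333 ms.
Pipeline fill: first packet needs 2·t_tx to clear all hops; remaining 137 packets each add one t_tx.
Total = (2+138-1)·t_tx + 2·t_prop = 139·0.017094 + 2·0.163333 = 2.703 ms.

2.703 ms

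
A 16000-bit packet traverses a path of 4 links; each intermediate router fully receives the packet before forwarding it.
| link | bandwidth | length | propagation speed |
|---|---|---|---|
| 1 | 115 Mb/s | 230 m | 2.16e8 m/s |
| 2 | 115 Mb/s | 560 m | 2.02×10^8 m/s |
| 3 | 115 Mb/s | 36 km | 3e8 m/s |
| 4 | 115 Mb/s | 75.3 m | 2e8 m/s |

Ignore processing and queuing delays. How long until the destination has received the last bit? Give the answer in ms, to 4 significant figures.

Transmission delay per hop = L/R = 16000/115000000 = 0.13913 ms; 4 hops → 0.556522 ms.
Propagation delays (d/s per hop): 0.00106481, 0.00277228, 0.12, 0.0003765 ms; sum = 0.124214 ms.
End-to-end = 0.6807 ms.

0.6807 ms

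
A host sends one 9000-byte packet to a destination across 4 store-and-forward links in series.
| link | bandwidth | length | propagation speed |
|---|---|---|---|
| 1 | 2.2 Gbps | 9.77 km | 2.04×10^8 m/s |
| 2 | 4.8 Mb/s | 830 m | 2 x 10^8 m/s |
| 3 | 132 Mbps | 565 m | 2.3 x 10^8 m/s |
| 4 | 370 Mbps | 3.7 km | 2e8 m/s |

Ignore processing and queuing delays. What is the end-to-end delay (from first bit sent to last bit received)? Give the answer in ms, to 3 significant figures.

L = 9000 × 8 = 72000 bits.
Transmission delays (L/R per hop): 0.0327273, 15, 0.545455, 0.194595 ms; sum = 15.7728 ms.
Propagation delays (d/s per hop): 0.0478922, 0.00415, 0.00245652, 0.0185 ms; sum = 0.0729987 ms.
End-to-end = 15.8 ms.

15.8 ms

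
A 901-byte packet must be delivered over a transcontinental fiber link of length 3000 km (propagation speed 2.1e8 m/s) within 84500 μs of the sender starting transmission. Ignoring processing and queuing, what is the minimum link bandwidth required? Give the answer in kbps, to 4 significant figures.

102.7 kbps

L = 7208 bits.
Propagation delay = 3000000 / 210000000 = 14285.7 μs.
Transmission budget = 84500 − 14285.7 = 70214.3 μs.
R ≥ L / t_tx = 7208 bits / 0.0702143 s = 102.7 kbps.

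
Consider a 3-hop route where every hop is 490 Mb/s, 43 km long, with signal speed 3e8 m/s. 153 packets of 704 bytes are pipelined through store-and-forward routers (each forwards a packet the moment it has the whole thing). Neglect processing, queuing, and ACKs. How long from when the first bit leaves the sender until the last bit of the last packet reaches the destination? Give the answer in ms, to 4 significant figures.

2.212 ms

Per-hop transmission t_tx = L/R = 5632/490000000 = 0.0114939 ms.
Per-hop propagation t_prop = 43000/300000000 = 0.143333 ms.
Pipeline fill: first packet needs 3·t_tx to clear all hops; remaining 152 packets each add one t_tx.
Total = (3+153-1)·t_tx + 3·t_prop = 155·0.0114939 + 3·0.143333 = 2.212 ms.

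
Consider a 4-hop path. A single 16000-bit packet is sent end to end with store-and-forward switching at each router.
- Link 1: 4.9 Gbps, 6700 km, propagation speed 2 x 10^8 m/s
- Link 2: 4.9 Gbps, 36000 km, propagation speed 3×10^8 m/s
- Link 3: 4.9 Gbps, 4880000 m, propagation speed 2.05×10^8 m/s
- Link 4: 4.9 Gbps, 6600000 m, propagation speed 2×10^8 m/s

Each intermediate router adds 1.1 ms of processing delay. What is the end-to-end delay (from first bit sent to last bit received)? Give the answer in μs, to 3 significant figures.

Transmission delay per hop = L/R = 16000/4900000000 = 3.26531 μs; 4 hops → 13.0612 μs.
Propagation delays (d/s per hop): 33500, 120000, 23804.9, 33000 μs; sum = 210305 μs.
Processing at 3 router(s): 3 × 1.1 ms = 3300 μs.
End-to-end = 214000 μs.

214000 μs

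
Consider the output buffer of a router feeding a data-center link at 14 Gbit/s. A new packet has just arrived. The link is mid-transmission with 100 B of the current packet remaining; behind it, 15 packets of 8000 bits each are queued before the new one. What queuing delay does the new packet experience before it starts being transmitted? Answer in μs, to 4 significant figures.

Each queued packet: L/R = 8000/14000000000 = 0.571429 μs.
15 queued → 8.57143 μs.
Plus remaining 800 bits of current packet: 0.0571429 μs.
Queuing delay = 8.629 μs.

8.629 μs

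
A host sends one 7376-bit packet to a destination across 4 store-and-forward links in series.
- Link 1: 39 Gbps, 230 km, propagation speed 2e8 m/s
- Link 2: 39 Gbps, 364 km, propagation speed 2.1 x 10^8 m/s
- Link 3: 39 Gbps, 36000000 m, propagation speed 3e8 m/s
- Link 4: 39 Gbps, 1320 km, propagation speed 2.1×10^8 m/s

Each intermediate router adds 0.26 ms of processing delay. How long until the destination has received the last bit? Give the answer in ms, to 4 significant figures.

Transmission delay per hop = L/R = 7376/39000000000 = 0.000189128 ms; 4 hops → 0.000756513 ms.
Propagation delays (d/s per hop): 1.15, 1.73333, 120, 6.28571 ms; sum = 129.169 ms.
Processing at 3 router(s): 3 × 0.26 ms = 0.78 ms.
End-to-end = 129.9 ms.

129.9 ms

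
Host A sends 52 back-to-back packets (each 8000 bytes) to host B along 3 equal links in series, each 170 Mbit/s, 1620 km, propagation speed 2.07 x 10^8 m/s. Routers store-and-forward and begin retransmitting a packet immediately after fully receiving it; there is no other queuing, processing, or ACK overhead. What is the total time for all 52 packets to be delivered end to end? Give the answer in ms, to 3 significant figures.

43.8 ms

Per-hop transmission t_tx = L/R = 64000/170000000 = 0.376471 ms.
Per-hop propagation t_prop = 1620000/2.07e+08 = 7.82609 ms.
Pipeline fill: first packet needs 3·t_tx to clear all hops; remaining 51 packets each add one t_tx.
Total = (3+52-1)·t_tx + 3·t_prop = 54·0.376471 + 3·7.82609 = 43.8 ms.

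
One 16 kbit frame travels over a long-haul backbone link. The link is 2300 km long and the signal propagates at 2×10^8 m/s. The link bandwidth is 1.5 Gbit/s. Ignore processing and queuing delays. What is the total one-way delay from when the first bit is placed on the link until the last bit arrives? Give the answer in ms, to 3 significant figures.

L = 16000 bits.
Transmission delay = L/R = 16000 / 1500000000 = 0.0106667 ms.
Propagation delay = d/s = 2300000 m / 200000000 m/s = 11.5 ms.
Total = 11.5 ms.

11.5 ms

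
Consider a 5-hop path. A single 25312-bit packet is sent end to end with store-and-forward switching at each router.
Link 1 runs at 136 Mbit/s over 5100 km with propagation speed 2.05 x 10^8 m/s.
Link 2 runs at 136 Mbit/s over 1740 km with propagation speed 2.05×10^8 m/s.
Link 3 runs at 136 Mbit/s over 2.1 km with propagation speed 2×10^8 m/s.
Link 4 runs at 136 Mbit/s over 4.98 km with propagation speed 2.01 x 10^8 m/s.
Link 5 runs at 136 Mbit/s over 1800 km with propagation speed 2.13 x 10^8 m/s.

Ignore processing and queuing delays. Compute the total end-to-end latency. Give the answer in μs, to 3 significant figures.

Transmission delay per hop = L/R = 25312/136000000 = 186.118 μs; 5 hops → 930.588 μs.
Propagation delays (d/s per hop): 24878, 8487.8, 10.5, 24.7761, 8450.7 μs; sum = 41851.8 μs.
End-to-end = 42800 μs.

42800 μs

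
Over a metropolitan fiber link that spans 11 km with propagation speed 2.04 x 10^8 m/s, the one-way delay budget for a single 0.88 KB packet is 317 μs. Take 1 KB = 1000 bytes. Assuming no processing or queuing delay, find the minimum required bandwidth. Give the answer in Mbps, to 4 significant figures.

L = 7040 bits.
Propagation delay = 11000 / 204000000 = 53.9216 μs.
Transmission budget = 317 − 53.9216 = 263.078 μs.
R ≥ L / t_tx = 7040 bits / 0.000263078 s = 26.76 Mbps.

26.76 Mbps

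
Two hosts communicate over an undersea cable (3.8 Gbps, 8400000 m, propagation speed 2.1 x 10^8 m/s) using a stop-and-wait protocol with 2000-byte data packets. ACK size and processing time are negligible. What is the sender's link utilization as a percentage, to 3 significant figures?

t_tx = L/R = 16000/3800000000 = 4.21053e-06 s.
t_prop = 8400000/210000000 = 0.04 s; RTT = 0.08 s.
Cycle = t_tx + RTT = 0.0800042 s.
Utilization = t_tx / cycle = 4.21053e-06/0.0800042 = 0.00526 %.

0.00526 %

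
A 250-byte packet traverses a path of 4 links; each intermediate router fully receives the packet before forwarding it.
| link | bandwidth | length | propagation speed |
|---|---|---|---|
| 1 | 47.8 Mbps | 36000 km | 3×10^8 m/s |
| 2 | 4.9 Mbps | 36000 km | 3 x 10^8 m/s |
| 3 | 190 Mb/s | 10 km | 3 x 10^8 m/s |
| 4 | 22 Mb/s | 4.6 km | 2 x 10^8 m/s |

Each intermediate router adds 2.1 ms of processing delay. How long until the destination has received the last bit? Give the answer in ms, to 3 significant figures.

L = 250 × 8 = 2000 bits.
Transmission delays (L/R per hop): 0.041841, 0.408163, 0.0105263, 0.0909091 ms; sum = 0.55144 ms.
Propagation delays (d/s per hop): 120, 120, 0.0333333, 0.023 ms; sum = 240.056 ms.
Processing at 3 router(s): 3 × 2.1 ms = 6.3 ms.
End-to-end = 247 ms.

247 ms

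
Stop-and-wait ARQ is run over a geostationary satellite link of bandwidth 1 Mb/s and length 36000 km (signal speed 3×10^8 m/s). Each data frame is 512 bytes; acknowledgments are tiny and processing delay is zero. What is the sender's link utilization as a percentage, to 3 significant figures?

t_tx = L/R = 4096/1000000 = 0.004096 s.
t_prop = 36000000/300000000 = 0.12 s; RTT = 0.24 s.
Cycle = t_tx + RTT = 0.244096 s.
Utilization = t_tx / cycle = 0.004096/0.244096 = 1.68 %.

1.68 %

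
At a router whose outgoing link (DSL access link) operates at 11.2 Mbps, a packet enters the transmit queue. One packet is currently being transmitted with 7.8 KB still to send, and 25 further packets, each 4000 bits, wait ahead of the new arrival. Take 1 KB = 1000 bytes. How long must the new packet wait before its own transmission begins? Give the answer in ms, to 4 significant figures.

Each queued packet: L/R = 4000/11200000 = 0.357143 ms.
25 queued → 8.92857 ms.
Plus remaining 62400 bits of current packet: 5.57143 ms.
Queuing delay = 14.50 ms.

14.50 ms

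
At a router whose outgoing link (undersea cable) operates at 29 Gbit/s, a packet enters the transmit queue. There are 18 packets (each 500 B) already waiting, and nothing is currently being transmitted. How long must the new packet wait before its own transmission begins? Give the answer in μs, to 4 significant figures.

2.483 μs

Each queued packet: L/R = 4000/29000000000 = 0.137931 μs.
18 queued → 2.48276 μs.
Queuing delay = 2.483 μs.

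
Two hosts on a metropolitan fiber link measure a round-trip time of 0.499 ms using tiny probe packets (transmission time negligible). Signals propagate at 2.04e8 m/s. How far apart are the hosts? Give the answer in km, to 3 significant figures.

One-way propagation = RTT/2 = 0.2495 ms.
d = s × t = 204000000 × 0.0002495 = 50.9 km.

50.9 km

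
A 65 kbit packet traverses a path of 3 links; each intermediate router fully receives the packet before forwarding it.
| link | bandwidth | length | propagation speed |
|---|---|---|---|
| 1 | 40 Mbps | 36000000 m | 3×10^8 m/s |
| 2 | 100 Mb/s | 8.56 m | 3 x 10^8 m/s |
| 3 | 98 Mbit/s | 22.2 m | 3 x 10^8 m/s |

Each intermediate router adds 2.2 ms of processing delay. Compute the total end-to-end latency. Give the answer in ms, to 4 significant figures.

L = 65000 bits.
Transmission delays (L/R per hop): 1.625, 0.65, 0.663265 ms; sum = 2.93827 ms.
Propagation delays (d/s per hop): 120, 2.85333e-05, 7.4e-05 ms; sum = 120 ms.
Processing at 2 router(s): 2 × 2.2 ms = 4.4 ms.
End-to-end = 127.3 ms.

127.3 ms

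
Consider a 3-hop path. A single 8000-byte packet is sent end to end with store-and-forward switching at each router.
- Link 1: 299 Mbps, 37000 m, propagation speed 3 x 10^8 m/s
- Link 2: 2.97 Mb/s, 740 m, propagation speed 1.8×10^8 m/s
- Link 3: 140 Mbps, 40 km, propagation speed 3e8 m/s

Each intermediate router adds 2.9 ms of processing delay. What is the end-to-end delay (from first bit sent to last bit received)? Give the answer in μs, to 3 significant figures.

28300 μs

L = 8000 × 8 = 64000 bits.
Transmission delays (L/R per hop): 214.047, 21548.8, 457.143 μs; sum = 22220 μs.
Propagation delays (d/s per hop): 123.333, 4.11111, 133.333 μs; sum = 260.778 μs.
Processing at 2 router(s): 2 × 2.9 ms = 5800 μs.
End-to-end = 28300 μs.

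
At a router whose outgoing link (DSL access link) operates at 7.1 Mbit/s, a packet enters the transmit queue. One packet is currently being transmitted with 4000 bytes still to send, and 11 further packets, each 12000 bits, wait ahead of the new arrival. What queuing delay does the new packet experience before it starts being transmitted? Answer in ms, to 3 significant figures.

Each queued packet: L/R = 12000/7100000 = 1.69014 ms.
11 queued → 18.5915 ms.
Plus remaining 32000 bits of current packet: 4.50704 ms.
Queuing delay = 23.1 ms.

23.1 ms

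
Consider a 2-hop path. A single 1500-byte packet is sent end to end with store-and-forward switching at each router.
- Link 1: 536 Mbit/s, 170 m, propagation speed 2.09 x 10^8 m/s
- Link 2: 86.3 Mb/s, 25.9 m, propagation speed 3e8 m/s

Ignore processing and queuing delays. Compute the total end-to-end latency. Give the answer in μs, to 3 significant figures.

162 μs

L = 1500 × 8 = 12000 bits.
Transmission delays (L/R per hop): 22.3881, 139.05 μs; sum = 161.438 μs.
Propagation delays (d/s per hop): 0.813397, 0.0863333 μs; sum = 0.89973 μs.
End-to-end = 162 μs.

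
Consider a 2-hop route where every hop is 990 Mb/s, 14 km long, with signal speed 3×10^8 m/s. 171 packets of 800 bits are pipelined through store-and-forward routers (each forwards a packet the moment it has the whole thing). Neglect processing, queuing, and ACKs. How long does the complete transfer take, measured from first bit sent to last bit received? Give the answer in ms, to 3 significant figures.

0.232 ms

Per-hop transmission t_tx = L/R = 800/990000000 = 0.000808081 ms.
Per-hop propagation t_prop = 14000/300000000 = 0.0466667 ms.
Pipeline fill: first packet needs 2·t_tx to clear all hops; remaining 170 packets each add one t_tx.
Total = (2+171-1)·t_tx + 2·t_prop = 172·0.000808081 + 2·0.0466667 = 0.232 ms.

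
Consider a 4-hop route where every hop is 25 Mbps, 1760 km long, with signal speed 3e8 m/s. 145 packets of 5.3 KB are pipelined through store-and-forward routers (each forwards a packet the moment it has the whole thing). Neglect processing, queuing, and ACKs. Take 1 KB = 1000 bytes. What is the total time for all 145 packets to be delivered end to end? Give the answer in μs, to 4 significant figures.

Per-hop transmission t_tx = L/R = 42400/25000000 = 1696 μs.
Per-hop propagation t_prop = 1760000/300000000 = 5866.67 μs.
Pipeline fill: first packet needs 4·t_tx to clear all hops; remaining 144 packets each add one t_tx.
Total = (4+145-1)·t_tx + 4·t_prop = 148·1696 + 4·5866.67 = 274500 μs.

274500 μs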